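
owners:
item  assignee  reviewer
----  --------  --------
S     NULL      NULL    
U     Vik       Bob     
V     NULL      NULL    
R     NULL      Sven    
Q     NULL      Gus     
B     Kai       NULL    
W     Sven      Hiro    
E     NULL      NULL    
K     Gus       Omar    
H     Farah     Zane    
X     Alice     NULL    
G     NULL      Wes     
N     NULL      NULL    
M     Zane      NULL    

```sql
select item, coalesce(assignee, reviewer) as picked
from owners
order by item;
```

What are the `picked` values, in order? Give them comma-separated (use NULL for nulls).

Kai, NULL, Wes, Farah, Gus, Zane, NULL, Gus, Sven, NULL, Vik, NULL, Sven, Alice

item=B: assignee=Kai → Kai
item=E: assignee=NULL, reviewer=NULL (all NULL) → NULL
item=G: assignee=NULL, reviewer=Wes → Wes
item=H: assignee=Farah → Farah
item=K: assignee=Gus → Gus
item=M: assignee=Zane → Zane
item=N: assignee=NULL, reviewer=NULL (all NULL) → NULL
item=Q: assignee=NULL, reviewer=Gus → Gus
item=R: assignee=NULL, reviewer=Sven → Sven
item=S: assignee=NULL, reviewer=NULL (all NULL) → NULL
item=U: assignee=Vik → Vik
item=V: assignee=NULL, reviewer=NULL (all NULL) → NULL
item=W: assignee=Sven → Sven
item=X: assignee=Alice → Alice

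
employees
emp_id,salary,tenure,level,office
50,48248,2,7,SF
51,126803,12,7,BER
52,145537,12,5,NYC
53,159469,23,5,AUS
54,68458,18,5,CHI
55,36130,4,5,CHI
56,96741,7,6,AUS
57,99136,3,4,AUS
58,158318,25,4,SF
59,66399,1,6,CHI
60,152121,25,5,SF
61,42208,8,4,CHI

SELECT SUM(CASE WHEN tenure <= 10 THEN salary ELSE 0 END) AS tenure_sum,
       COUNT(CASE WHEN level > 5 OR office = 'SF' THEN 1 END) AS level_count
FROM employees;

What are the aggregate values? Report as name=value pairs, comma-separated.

tenure_sum=388862, level_count=6

[tenure_sum: tenure <= 10]
emp_id=50: ✓ → 48248
emp_id=51: ✗
emp_id=52: ✗
emp_id=53: ✗
emp_id=54: ✗
emp_id=55: ✓ → 36130
emp_id=56: ✓ → 96741
emp_id=57: ✓ → 99136
emp_id=58: ✗
emp_id=59: ✓ → 66399
emp_id=60: ✗
emp_id=61: ✓ → 42208
tenure_sum = 48248 + 36130 + 96741 + 99136 + 66399 + 42208 = 388862
—
[level_count: level > 5 OR office = 'SF']
emp_id=50: ✓ → 1
emp_id=51: ✓ → 1
emp_id=52: ✗
emp_id=53: ✗
emp_id=54: ✗
emp_id=55: ✗
emp_id=56: ✓ → 1
emp_id=57: ✗
emp_id=58: ✓ → 1
emp_id=59: ✓ → 1
emp_id=60: ✓ → 1
emp_id=61: ✗
level_count = COUNT(1, 1, 1, 1, 1, 1) = 6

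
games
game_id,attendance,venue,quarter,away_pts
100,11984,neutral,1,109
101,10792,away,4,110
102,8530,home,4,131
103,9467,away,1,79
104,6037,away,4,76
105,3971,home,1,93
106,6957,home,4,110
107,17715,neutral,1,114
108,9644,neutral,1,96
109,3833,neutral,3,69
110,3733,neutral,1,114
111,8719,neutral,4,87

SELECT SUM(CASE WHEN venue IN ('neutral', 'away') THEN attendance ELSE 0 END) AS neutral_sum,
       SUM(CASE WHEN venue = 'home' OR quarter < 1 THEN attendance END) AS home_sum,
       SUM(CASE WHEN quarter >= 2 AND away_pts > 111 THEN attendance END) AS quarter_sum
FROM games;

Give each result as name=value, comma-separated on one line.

neutral_sum=81924, home_sum=19458, quarter_sum=8530

[neutral_sum: venue IN ('neutral', 'away')]
game_id=100: ✓ → 11984
game_id=101: ✓ → 10792
game_id=102: ✗
game_id=103: ✓ → 9467
game_id=104: ✓ → 6037
game_id=105: ✗
game_id=106: ✗
game_id=107: ✓ → 17715
game_id=108: ✓ → 9644
game_id=109: ✓ → 3833
game_id=110: ✓ → 3733
game_id=111: ✓ → 8719
neutral_sum = 11984 + 10792 + 9467 + 6037 + 17715 + 9644 + 3833 + 3733 + 8719 = 81924
—
[home_sum: venue = 'home' OR quarter < 1]
game_id=100: ✗
game_id=101: ✗
game_id=102: ✓ → 8530
game_id=103: ✗
game_id=104: ✗
game_id=105: ✓ → 3971
game_id=106: ✓ → 6957
game_id=107: ✗
game_id=108: ✗
game_id=109: ✗
game_id=110: ✗
game_id=111: ✗
home_sum = 8530 + 3971 + 6957 = 19458
—
[quarter_sum: quarter >= 2 AND away_pts > 111]
game_id=100: ✗
game_id=101: ✗
game_id=102: ✓ → 8530
game_id=103: ✗
game_id=104: ✗
game_id=105: ✗
game_id=106: ✗
game_id=107: ✗
game_id=108: ✗
game_id=109: ✗
game_id=110: ✗
game_id=111: ✗
quarter_sum = 8530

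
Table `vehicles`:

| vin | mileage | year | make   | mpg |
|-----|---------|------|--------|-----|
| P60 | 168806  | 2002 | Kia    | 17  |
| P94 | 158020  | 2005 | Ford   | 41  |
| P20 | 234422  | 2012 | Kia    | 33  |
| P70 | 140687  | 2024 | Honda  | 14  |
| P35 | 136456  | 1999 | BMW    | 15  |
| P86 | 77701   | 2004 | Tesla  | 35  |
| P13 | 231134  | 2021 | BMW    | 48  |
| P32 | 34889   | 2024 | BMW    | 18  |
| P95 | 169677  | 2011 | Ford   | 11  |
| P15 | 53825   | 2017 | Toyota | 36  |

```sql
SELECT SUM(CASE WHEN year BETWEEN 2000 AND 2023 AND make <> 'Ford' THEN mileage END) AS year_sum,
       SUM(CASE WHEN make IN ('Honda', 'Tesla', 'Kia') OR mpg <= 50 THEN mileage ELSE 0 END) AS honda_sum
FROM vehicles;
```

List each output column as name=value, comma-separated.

year_sum=765888, honda_sum=1405617

[year_sum: year BETWEEN 2000 AND 2023 AND make <> 'Ford']
vin=P60: ✓ → 168806
vin=P94: ✗
vin=P20: ✓ → 234422
vin=P70: ✗
vin=P35: ✗
vin=P86: ✓ → 77701
vin=P13: ✓ → 231134
vin=P32: ✗
vin=P95: ✗
vin=P15: ✓ → 53825
year_sum = 168806 + 234422 + 77701 + 231134 + 53825 = 765888
—
[honda_sum: make IN ('Honda', 'Tesla', 'Kia') OR mpg <= 50]
vin=P60: ✓ → 168806
vin=P94: ✓ → 158020
vin=P20: ✓ → 234422
vin=P70: ✓ → 140687
vin=P35: ✓ → 136456
vin=P86: ✓ → 77701
vin=P13: ✓ → 231134
vin=P32: ✓ → 34889
vin=P95: ✓ → 169677
vin=P15: ✓ → 53825
honda_sum = 168806 + 158020 + 234422 + 140687 + 136456 + 77701 + 231134 + 34889 + 169677 + 53825 = 1405617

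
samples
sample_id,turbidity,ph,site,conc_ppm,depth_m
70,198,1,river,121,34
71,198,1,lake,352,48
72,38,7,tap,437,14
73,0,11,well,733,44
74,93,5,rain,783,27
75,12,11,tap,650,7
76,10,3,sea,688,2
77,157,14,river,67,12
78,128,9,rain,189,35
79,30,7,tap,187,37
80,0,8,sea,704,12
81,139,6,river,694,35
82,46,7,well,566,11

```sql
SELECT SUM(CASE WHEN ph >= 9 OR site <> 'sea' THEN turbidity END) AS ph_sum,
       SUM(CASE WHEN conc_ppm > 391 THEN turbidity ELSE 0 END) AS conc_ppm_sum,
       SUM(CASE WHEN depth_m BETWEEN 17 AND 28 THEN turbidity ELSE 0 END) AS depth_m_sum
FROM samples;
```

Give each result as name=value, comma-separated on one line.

[ph_sum: ph >= 9 OR site <> 'sea']
sample_id=70: ✓ → 198
sample_id=71: ✓ → 198
sample_id=72: ✓ → 38
sample_id=73: ✓ → 0
sample_id=74: ✓ → 93
sample_id=75: ✓ → 12
sample_id=76: ✗
sample_id=77: ✓ → 157
sample_id=78: ✓ → 128
sample_id=79: ✓ → 30
sample_id=80: ✗
sample_id=81: ✓ → 139
sample_id=82: ✓ → 46
ph_sum = 198 + 198 + 38 + 93 + 12 + 157 + 128 + 30 + 139 + 46 = 1039
—
[conc_ppm_sum: conc_ppm > 391]
sample_id=70: ✗
sample_id=71: ✗
sample_id=72: ✓ → 38
sample_id=73: ✓ → 0
sample_id=74: ✓ → 93
sample_id=75: ✓ → 12
sample_id=76: ✓ → 10
sample_id=77: ✗
sample_id=78: ✗
sample_id=79: ✗
sample_id=80: ✓ → 0
sample_id=81: ✓ → 139
sample_id=82: ✓ → 46
conc_ppm_sum = 38 + 93 + 12 + 10 + 139 + 46 = 338
—
[depth_m_sum: depth_m BETWEEN 17 AND 28]
sample_id=70: ✗
sample_id=71: ✗
sample_id=72: ✗
sample_id=73: ✗
sample_id=74: ✓ → 93
sample_id=75: ✗
sample_id=76: ✗
sample_id=77: ✗
sample_id=78: ✗
sample_id=79: ✗
sample_id=80: ✗
sample_id=81: ✗
sample_id=82: ✗
depth_m_sum = 93

ph_sum=1039, conc_ppm_sum=338, depth_m_sum=93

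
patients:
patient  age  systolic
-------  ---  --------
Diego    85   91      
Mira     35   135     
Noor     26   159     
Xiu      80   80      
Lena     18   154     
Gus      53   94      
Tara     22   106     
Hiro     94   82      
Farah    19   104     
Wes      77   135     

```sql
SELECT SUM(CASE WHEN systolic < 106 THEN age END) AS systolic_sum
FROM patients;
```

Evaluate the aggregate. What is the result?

331

patient=Diego: ✓ → 85
patient=Mira: ✗
patient=Noor: ✗
patient=Xiu: ✓ → 80
patient=Lena: ✗
patient=Gus: ✓ → 53
patient=Tara: ✗
patient=Hiro: ✓ → 94
patient=Farah: ✓ → 19
patient=Wes: ✗
systolic_sum = 85 + 80 + 53 + 94 + 19 = 331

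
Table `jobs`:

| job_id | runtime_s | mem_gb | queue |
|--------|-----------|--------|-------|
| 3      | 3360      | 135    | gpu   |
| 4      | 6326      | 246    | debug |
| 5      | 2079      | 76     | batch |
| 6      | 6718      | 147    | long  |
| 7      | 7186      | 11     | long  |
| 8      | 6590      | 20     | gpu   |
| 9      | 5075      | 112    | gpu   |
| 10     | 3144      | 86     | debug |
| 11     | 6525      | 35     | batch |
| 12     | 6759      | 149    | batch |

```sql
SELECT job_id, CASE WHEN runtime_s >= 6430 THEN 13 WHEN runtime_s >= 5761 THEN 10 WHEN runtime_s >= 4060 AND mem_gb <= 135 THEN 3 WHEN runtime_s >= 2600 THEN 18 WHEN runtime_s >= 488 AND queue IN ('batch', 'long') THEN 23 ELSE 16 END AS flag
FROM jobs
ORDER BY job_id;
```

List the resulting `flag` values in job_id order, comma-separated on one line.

18, 10, 23, 13, 13, 13, 3, 18, 13, 13

job_id=3: runtime_s >= 2600 → 18
job_id=4: runtime_s >= 5761 → 10
job_id=5: runtime_s >= 488 AND queue IN ('batch', 'long') → 23
job_id=6: runtime_s >= 6430 → 13
job_id=7: runtime_s >= 6430 → 13
job_id=8: runtime_s >= 6430 → 13
job_id=9: runtime_s >= 4060 AND mem_gb <= 135 → 3
job_id=10: runtime_s >= 2600 → 18
job_id=11: runtime_s >= 6430 → 13
job_id=12: runtime_s >= 6430 → 13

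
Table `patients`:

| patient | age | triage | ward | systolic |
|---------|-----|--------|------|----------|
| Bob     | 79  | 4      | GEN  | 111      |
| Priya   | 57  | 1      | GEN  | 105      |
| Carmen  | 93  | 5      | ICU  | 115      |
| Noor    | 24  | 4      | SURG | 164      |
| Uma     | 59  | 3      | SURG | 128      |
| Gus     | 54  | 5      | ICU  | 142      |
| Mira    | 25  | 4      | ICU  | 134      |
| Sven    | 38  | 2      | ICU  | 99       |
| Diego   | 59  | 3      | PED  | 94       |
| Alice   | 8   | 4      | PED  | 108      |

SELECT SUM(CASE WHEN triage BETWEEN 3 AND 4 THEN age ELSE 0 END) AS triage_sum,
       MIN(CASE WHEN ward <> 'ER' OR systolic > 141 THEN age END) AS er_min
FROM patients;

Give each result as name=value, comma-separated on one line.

[triage_sum: triage BETWEEN 3 AND 4]
patient=Bob: ✓ → 79
patient=Priya: ✗
patient=Carmen: ✗
patient=Noor: ✓ → 24
patient=Uma: ✓ → 59
patient=Gus: ✗
patient=Mira: ✓ → 25
patient=Sven: ✗
patient=Diego: ✓ → 59
patient=Alice: ✓ → 8
triage_sum = 79 + 24 + 59 + 25 + 59 + 8 = 254
—
[er_min: ward <> 'ER' OR systolic > 141]
patient=Bob: ✓ → 79
patient=Priya: ✓ → 57
patient=Carmen: ✓ → 93
patient=Noor: ✓ → 24
patient=Uma: ✓ → 59
patient=Gus: ✓ → 54
patient=Mira: ✓ → 25
patient=Sven: ✓ → 38
patient=Diego: ✓ → 59
patient=Alice: ✓ → 8
er_min = MIN(79, 57, 93, 24, 59, 54, 25, 38, 59, 8) = 8

triage_sum=254, er_min=8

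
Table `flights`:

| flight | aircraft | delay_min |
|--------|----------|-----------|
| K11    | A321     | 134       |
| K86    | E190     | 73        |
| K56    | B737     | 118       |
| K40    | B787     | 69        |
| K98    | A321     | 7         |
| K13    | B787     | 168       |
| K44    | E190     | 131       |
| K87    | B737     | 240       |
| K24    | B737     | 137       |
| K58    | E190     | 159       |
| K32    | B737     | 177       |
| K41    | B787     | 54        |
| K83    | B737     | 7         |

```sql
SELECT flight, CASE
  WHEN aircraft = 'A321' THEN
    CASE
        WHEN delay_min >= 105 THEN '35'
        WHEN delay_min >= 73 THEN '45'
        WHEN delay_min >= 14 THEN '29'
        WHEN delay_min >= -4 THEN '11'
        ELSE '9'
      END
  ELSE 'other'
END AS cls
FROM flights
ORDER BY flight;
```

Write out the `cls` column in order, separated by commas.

35, other, other, other, other, other, other, other, other, other, other, other, 11

flight=K11: aircraft='A321' → inner[delay_min >= 105] → 35
flight=K13: aircraft='B787' → outer ELSE → other
flight=K24: aircraft='B737' → outer ELSE → other
flight=K32: aircraft='B737' → outer ELSE → other
flight=K40: aircraft='B787' → outer ELSE → other
flight=K41: aircraft='B787' → outer ELSE → other
flight=K44: aircraft='E190' → outer ELSE → other
flight=K56: aircraft='B737' → outer ELSE → other
flight=K58: aircraft='E190' → outer ELSE → other
flight=K83: aircraft='B737' → outer ELSE → other
flight=K86: aircraft='E190' → outer ELSE → other
flight=K87: aircraft='B737' → outer ELSE → other
flight=K98: aircraft='A321' → inner[delay_min >= -4] → 11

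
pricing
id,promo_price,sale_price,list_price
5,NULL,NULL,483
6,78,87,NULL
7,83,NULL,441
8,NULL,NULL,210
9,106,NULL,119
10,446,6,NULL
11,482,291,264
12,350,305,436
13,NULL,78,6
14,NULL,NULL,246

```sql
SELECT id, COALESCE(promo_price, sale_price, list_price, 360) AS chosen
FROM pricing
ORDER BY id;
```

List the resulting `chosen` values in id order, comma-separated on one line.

id=5: promo_price=NULL, sale_price=NULL, list_price=483 → 483
id=6: promo_price=78 → 78
id=7: promo_price=83 → 83
id=8: promo_price=NULL, sale_price=NULL, list_price=210 → 210
id=9: promo_price=106 → 106
id=10: promo_price=446 → 446
id=11: promo_price=482 → 482
id=12: promo_price=350 → 350
id=13: promo_price=NULL, sale_price=78 → 78
id=14: promo_price=NULL, sale_price=NULL, list_price=246 → 246

483, 78, 83, 210, 106, 446, 482, 350, 78, 246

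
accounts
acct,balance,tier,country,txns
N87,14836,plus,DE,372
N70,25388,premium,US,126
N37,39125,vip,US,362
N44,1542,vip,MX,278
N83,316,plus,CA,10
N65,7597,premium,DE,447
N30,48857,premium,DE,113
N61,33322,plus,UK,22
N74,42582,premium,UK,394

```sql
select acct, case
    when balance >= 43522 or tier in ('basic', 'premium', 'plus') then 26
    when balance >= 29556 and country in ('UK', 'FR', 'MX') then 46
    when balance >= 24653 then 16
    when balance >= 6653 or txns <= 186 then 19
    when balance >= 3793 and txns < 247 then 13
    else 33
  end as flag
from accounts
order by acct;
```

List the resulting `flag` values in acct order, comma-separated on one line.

acct=N30: balance >= 43522 or tier in ('basic', 'premium', 'plus') → 26
acct=N37: balance >= 24653 → 16
acct=N44: ELSE → 33
acct=N61: balance >= 43522 or tier in ('basic', 'premium', 'plus') → 26
acct=N65: balance >= 43522 or tier in ('basic', 'premium', 'plus') → 26
acct=N70: balance >= 43522 or tier in ('basic', 'premium', 'plus') → 26
acct=N74: balance >= 43522 or tier in ('basic', 'premium', 'plus') → 26
acct=N83: balance >= 43522 or tier in ('basic', 'premium', 'plus') → 26
acct=N87: balance >= 43522 or tier in ('basic', 'premium', 'plus') → 26

26, 16, 33, 26, 26, 26, 26, 26, 26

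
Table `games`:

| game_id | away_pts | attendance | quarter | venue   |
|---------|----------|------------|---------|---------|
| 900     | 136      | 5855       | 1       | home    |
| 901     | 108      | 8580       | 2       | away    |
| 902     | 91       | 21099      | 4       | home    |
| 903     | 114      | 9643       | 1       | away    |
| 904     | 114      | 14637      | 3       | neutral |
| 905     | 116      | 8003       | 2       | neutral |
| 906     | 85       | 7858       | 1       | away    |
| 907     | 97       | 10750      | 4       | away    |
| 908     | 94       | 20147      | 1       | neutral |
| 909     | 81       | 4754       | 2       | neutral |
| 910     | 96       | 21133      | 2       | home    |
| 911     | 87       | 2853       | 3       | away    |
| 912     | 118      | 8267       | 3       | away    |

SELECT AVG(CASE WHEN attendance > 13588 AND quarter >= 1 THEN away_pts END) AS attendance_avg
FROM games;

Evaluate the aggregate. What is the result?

game_id=900: ✗
game_id=901: ✗
game_id=902: ✓ → 91
game_id=903: ✗
game_id=904: ✓ → 114
game_id=905: ✗
game_id=906: ✗
game_id=907: ✗
game_id=908: ✓ → 94
game_id=909: ✗
game_id=910: ✓ → 96
game_id=911: ✗
game_id=912: ✗
attendance_avg = (91 + 114 + 94 + 96) / 4 = 98.75

98.75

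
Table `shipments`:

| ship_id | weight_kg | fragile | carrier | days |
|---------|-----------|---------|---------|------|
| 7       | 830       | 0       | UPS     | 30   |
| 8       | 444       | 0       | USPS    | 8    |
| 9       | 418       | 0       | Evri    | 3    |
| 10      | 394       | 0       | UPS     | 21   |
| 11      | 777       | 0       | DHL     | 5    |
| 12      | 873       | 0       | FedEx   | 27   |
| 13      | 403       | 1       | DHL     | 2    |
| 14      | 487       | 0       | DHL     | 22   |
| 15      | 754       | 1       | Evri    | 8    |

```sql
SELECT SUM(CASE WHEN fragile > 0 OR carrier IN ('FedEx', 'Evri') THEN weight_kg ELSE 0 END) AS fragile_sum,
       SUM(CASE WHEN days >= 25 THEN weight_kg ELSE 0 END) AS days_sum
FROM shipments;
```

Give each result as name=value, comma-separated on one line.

fragile_sum=2448, days_sum=1703

[fragile_sum: fragile > 0 OR carrier IN ('FedEx', 'Evri')]
ship_id=7: ✗
ship_id=8: ✗
ship_id=9: ✓ → 418
ship_id=10: ✗
ship_id=11: ✗
ship_id=12: ✓ → 873
ship_id=13: ✓ → 403
ship_id=14: ✗
ship_id=15: ✓ → 754
fragile_sum = 418 + 873 + 403 + 754 = 2448
—
[days_sum: days >= 25]
ship_id=7: ✓ → 830
ship_id=8: ✗
ship_id=9: ✗
ship_id=10: ✗
ship_id=11: ✗
ship_id=12: ✓ → 873
ship_id=13: ✗
ship_id=14: ✗
ship_id=15: ✗
days_sum = 830 + 873 = 1703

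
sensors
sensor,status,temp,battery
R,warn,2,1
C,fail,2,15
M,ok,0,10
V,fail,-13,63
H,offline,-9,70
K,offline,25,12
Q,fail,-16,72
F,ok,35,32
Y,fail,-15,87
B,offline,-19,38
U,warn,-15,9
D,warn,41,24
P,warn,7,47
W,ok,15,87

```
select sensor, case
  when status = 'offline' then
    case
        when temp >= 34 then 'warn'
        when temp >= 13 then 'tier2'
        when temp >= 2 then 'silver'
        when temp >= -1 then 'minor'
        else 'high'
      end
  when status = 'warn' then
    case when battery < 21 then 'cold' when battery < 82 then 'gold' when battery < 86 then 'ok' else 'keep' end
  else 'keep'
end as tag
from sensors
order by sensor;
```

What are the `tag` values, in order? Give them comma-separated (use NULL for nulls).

sensor=B: status='offline' → inner[ELSE] → high
sensor=C: status='fail' → outer ELSE → keep
sensor=D: status='warn' → inner[battery < 82] → gold
sensor=F: status='ok' → outer ELSE → keep
sensor=H: status='offline' → inner[ELSE] → high
sensor=K: status='offline' → inner[temp >= 13] → tier2
sensor=M: status='ok' → outer ELSE → keep
sensor=P: status='warn' → inner[battery < 82] → gold
sensor=Q: status='fail' → outer ELSE → keep
sensor=R: status='warn' → inner[battery < 21] → cold
sensor=U: status='warn' → inner[battery < 21] → cold
sensor=V: status='fail' → outer ELSE → keep
sensor=W: status='ok' → outer ELSE → keep
sensor=Y: status='fail' → outer ELSE → keep

high, keep, gold, keep, high, tier2, keep, gold, keep, cold, cold, keep, keep, keep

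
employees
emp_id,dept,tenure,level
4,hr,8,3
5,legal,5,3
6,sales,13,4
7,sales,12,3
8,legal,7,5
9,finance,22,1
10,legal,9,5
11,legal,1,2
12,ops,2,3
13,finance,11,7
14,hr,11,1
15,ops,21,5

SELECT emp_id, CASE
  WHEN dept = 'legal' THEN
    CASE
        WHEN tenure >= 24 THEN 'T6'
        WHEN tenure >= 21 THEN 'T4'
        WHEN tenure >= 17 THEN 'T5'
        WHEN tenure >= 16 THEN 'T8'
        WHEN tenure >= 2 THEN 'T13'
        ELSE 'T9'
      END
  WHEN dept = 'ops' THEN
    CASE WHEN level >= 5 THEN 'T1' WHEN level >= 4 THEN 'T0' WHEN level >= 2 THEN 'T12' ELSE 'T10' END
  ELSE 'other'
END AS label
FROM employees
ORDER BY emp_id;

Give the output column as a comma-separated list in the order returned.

emp_id=4: dept='hr' → outer ELSE → other
emp_id=5: dept='legal' → inner[tenure >= 2] → T13
emp_id=6: dept='sales' → outer ELSE → other
emp_id=7: dept='sales' → outer ELSE → other
emp_id=8: dept='legal' → inner[tenure >= 2] → T13
emp_id=9: dept='finance' → outer ELSE → other
emp_id=10: dept='legal' → inner[tenure >= 2] → T13
emp_id=11: dept='legal' → inner[ELSE] → T9
emp_id=12: dept='ops' → inner[level >= 2] → T12
emp_id=13: dept='finance' → outer ELSE → other
emp_id=14: dept='hr' → outer ELSE → other
emp_id=15: dept='ops' → inner[level >= 5] → T1

other, T13, other, other, T13, other, T13, T9, T12, other, other, T1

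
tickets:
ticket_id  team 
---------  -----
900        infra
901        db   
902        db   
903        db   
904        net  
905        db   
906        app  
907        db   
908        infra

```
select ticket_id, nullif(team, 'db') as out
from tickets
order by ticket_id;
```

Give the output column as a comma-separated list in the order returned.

ticket_id=900: team=infra vs db: differ → infra
ticket_id=901: team=db vs db: equal → NULL
ticket_id=902: team=db vs db: equal → NULL
ticket_id=903: team=db vs db: equal → NULL
ticket_id=904: team=net vs db: differ → net
ticket_id=905: team=db vs db: equal → NULL
ticket_id=906: team=app vs db: differ → app
ticket_id=907: team=db vs db: equal → NULL
ticket_id=908: team=infra vs db: differ → infra

infra, NULL, NULL, NULL, net, NULL, app, NULL, infra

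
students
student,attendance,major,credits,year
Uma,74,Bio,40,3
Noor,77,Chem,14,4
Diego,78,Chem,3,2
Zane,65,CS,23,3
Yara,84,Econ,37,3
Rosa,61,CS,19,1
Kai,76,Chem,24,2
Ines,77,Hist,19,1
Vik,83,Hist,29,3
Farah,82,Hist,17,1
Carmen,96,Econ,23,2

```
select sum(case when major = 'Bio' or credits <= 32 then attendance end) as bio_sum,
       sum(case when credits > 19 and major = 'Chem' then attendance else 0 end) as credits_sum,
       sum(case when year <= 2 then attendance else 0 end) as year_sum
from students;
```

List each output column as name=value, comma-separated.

bio_sum=769, credits_sum=76, year_sum=470

[bio_sum: major = 'Bio' or credits <= 32]
student=Uma: ✓ → 74
student=Noor: ✓ → 77
student=Diego: ✓ → 78
student=Zane: ✓ → 65
student=Yara: ✗
student=Rosa: ✓ → 61
student=Kai: ✓ → 76
student=Ines: ✓ → 77
student=Vik: ✓ → 83
student=Farah: ✓ → 82
student=Carmen: ✓ → 96
bio_sum = 74 + 77 + 78 + 65 + 61 + 76 + 77 + 83 + 82 + 96 = 769
—
[credits_sum: credits > 19 and major = 'Chem']
student=Uma: ✗
student=Noor: ✗
student=Diego: ✗
student=Zane: ✗
student=Yara: ✗
student=Rosa: ✗
student=Kai: ✓ → 76
student=Ines: ✗
student=Vik: ✗
student=Farah: ✗
student=Carmen: ✗
credits_sum = 76
—
[year_sum: year <= 2]
student=Uma: ✗
student=Noor: ✗
student=Diego: ✓ → 78
student=Zane: ✗
student=Yara: ✗
student=Rosa: ✓ → 61
student=Kai: ✓ → 76
student=Ines: ✓ → 77
student=Vik: ✗
student=Farah: ✓ → 82
student=Carmen: ✓ → 96
year_sum = 78 + 61 + 76 + 77 + 82 + 96 = 470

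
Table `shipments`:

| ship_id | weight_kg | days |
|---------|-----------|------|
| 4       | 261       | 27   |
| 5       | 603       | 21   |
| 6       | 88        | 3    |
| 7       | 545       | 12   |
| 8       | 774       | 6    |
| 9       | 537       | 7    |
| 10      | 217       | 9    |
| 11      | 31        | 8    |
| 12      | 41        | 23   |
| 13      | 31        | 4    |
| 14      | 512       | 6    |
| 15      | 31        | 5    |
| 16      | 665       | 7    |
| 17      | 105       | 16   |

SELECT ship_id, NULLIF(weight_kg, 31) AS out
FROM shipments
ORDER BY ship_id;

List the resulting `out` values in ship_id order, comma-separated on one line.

ship_id=4: weight_kg=261 vs 31: differ → 261
ship_id=5: weight_kg=603 vs 31: differ → 603
ship_id=6: weight_kg=88 vs 31: differ → 88
ship_id=7: weight_kg=545 vs 31: differ → 545
ship_id=8: weight_kg=774 vs 31: differ → 774
ship_id=9: weight_kg=537 vs 31: differ → 537
ship_id=10: weight_kg=217 vs 31: differ → 217
ship_id=11: weight_kg=31 vs 31: equal → NULL
ship_id=12: weight_kg=41 vs 31: differ → 41
ship_id=13: weight_kg=31 vs 31: equal → NULL
ship_id=14: weight_kg=512 vs 31: differ → 512
ship_id=15: weight_kg=31 vs 31: equal → NULL
ship_id=16: weight_kg=665 vs 31: differ → 665
ship_id=17: weight_kg=105 vs 31: differ → 105

261, 603, 88, 545, 774, 537, 217, NULL, 41, NULL, 512, NULL, 665, 105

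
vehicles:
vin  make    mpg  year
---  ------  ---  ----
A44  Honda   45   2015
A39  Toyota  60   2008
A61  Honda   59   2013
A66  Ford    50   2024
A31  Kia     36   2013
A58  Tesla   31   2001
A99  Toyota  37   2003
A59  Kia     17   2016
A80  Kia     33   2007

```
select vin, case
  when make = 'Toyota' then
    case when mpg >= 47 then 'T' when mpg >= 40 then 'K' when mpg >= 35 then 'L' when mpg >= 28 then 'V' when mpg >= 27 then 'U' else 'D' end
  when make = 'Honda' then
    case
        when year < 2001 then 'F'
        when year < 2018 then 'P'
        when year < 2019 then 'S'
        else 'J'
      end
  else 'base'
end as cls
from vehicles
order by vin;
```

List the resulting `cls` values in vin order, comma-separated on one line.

base, T, P, base, base, P, base, base, L

vin=A31: make='Kia' → outer ELSE → base
vin=A39: make='Toyota' → inner[mpg >= 47] → T
vin=A44: make='Honda' → inner[year < 2018] → P
vin=A58: make='Tesla' → outer ELSE → base
vin=A59: make='Kia' → outer ELSE → base
vin=A61: make='Honda' → inner[year < 2018] → P
vin=A66: make='Ford' → outer ELSE → base
vin=A80: make='Kia' → outer ELSE → base
vin=A99: make='Toyota' → inner[mpg >= 35] → L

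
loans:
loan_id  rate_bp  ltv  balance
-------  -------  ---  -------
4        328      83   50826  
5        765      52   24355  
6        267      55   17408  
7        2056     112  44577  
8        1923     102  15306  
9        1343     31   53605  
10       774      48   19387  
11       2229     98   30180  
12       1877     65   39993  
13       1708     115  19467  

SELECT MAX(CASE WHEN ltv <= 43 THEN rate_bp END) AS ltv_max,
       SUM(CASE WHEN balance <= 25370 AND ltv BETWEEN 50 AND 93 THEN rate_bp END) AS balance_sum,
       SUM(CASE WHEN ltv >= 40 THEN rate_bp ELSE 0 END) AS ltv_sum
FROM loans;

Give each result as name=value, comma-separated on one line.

ltv_max=1343, balance_sum=1032, ltv_sum=11927

[ltv_max: ltv <= 43]
loan_id=4: ✗
loan_id=5: ✗
loan_id=6: ✗
loan_id=7: ✗
loan_id=8: ✗
loan_id=9: ✓ → 1343
loan_id=10: ✗
loan_id=11: ✗
loan_id=12: ✗
loan_id=13: ✗
ltv_max = MAX(1343) = 1343
—
[balance_sum: balance <= 25370 AND ltv BETWEEN 50 AND 93]
loan_id=4: ✗
loan_id=5: ✓ → 765
loan_id=6: ✓ → 267
loan_id=7: ✗
loan_id=8: ✗
loan_id=9: ✗
loan_id=10: ✗
loan_id=11: ✗
loan_id=12: ✗
loan_id=13: ✗
balance_sum = 765 + 267 = 1032
—
[ltv_sum: ltv >= 40]
loan_id=4: ✓ → 328
loan_id=5: ✓ → 765
loan_id=6: ✓ → 267
loan_id=7: ✓ → 2056
loan_id=8: ✓ → 1923
loan_id=9: ✗
loan_id=10: ✓ → 774
loan_id=11: ✓ → 2229
loan_id=12: ✓ → 1877
loan_id=13: ✓ → 1708
ltv_sum = 328 + 765 + 267 + 2056 + 1923 + 774 + 2229 + 1877 + 1708 = 11927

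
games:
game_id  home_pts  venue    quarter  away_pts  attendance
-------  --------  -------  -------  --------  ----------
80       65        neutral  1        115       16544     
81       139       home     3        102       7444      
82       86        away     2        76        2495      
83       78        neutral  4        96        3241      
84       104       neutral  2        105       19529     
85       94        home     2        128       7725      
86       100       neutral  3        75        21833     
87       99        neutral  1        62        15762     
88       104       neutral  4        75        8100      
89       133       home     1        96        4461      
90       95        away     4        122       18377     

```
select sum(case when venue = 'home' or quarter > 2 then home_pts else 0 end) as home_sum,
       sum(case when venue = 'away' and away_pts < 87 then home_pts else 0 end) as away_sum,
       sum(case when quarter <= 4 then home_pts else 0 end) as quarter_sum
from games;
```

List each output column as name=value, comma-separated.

home_sum=743, away_sum=86, quarter_sum=1097

[home_sum: venue = 'home' or quarter > 2]
game_id=80: ✗
game_id=81: ✓ → 139
game_id=82: ✗
game_id=83: ✓ → 78
game_id=84: ✗
game_id=85: ✓ → 94
game_id=86: ✓ → 100
game_id=87: ✗
game_id=88: ✓ → 104
game_id=89: ✓ → 133
game_id=90: ✓ → 95
home_sum = 139 + 78 + 94 + 100 + 104 + 133 + 95 = 743
—
[away_sum: venue = 'away' and away_pts < 87]
game_id=80: ✗
game_id=81: ✗
game_id=82: ✓ → 86
game_id=83: ✗
game_id=84: ✗
game_id=85: ✗
game_id=86: ✗
game_id=87: ✗
game_id=88: ✗
game_id=89: ✗
game_id=90: ✗
away_sum = 86
—
[quarter_sum: quarter <= 4]
game_id=80: ✓ → 65
game_id=81: ✓ → 139
game_id=82: ✓ → 86
game_id=83: ✓ → 78
game_id=84: ✓ → 104
game_id=85: ✓ → 94
game_id=86: ✓ → 100
game_id=87: ✓ → 99
game_id=88: ✓ → 104
game_id=89: ✓ → 133
game_id=90: ✓ → 95
quarter_sum = 65 + 139 + 86 + 78 + 104 + 94 + 100 + 99 + 104 + 133 + 95 = 1097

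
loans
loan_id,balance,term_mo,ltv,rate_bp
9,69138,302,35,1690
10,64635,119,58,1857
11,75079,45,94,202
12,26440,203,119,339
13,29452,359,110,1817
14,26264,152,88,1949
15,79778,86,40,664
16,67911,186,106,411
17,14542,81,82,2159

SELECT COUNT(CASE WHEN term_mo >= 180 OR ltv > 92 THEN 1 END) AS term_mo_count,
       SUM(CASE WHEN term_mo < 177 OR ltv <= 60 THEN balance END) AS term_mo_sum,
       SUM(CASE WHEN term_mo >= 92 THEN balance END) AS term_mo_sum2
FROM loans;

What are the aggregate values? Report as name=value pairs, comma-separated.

term_mo_count=5, term_mo_sum=329436, term_mo_sum2=283840

[term_mo_count: term_mo >= 180 OR ltv > 92]
loan_id=9: ✓ → 1
loan_id=10: ✗
loan_id=11: ✓ → 1
loan_id=12: ✓ → 1
loan_id=13: ✓ → 1
loan_id=14: ✗
loan_id=15: ✗
loan_id=16: ✓ → 1
loan_id=17: ✗
term_mo_count = COUNT(1, 1, 1, 1, 1) = 5
—
[term_mo_sum: term_mo < 177 OR ltv <= 60]
loan_id=9: ✓ → 69138
loan_id=10: ✓ → 64635
loan_id=11: ✓ → 75079
loan_id=12: ✗
loan_id=13: ✗
loan_id=14: ✓ → 26264
loan_id=15: ✓ → 79778
loan_id=16: ✗
loan_id=17: ✓ → 14542
term_mo_sum = 69138 + 64635 + 75079 + 26264 + 79778 + 14542 = 329436
—
[term_mo_sum2: term_mo >= 92]
loan_id=9: ✓ → 69138
loan_id=10: ✓ → 64635
loan_id=11: ✗
loan_id=12: ✓ → 26440
loan_id=13: ✓ → 29452
loan_id=14: ✓ → 26264
loan_id=15: ✗
loan_id=16: ✓ → 67911
loan_id=17: ✗
term_mo_sum2 = 69138 + 64635 + 26440 + 29452 + 26264 + 67911 = 283840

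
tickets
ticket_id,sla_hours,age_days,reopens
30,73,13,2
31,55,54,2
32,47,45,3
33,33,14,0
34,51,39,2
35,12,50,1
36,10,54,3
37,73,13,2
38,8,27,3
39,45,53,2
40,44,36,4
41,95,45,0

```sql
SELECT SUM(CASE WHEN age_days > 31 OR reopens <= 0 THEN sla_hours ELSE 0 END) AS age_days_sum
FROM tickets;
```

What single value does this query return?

392

ticket_id=30: ✗
ticket_id=31: ✓ → 55
ticket_id=32: ✓ → 47
ticket_id=33: ✓ → 33
ticket_id=34: ✓ → 51
ticket_id=35: ✓ → 12
ticket_id=36: ✓ → 10
ticket_id=37: ✗
ticket_id=38: ✗
ticket_id=39: ✓ → 45
ticket_id=40: ✓ → 44
ticket_id=41: ✓ → 95
age_days_sum = 55 + 47 + 33 + 51 + 12 + 10 + 45 + 44 + 95 = 392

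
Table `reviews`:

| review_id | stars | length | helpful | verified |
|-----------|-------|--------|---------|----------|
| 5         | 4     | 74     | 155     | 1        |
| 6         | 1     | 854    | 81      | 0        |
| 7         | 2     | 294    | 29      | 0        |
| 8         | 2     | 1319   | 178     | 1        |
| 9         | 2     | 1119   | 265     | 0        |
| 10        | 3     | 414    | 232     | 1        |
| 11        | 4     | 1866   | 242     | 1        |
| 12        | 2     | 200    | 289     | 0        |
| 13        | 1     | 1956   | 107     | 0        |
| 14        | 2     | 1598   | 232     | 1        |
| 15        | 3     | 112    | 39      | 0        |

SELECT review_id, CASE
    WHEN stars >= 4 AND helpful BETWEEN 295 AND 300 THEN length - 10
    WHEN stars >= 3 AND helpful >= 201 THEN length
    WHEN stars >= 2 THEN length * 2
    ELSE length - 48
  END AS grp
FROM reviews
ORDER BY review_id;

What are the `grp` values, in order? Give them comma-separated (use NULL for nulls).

review_id=5: stars >= 2 → 148
review_id=6: ELSE → 806
review_id=7: stars >= 2 → 588
review_id=8: stars >= 2 → 2638
review_id=9: stars >= 2 → 2238
review_id=10: stars >= 3 AND helpful >= 201 → 414
review_id=11: stars >= 3 AND helpful >= 201 → 1866
review_id=12: stars >= 2 → 400
review_id=13: ELSE → 1908
review_id=14: stars >= 2 → 3196
review_id=15: stars >= 2 → 224

148, 806, 588, 2638, 2238, 414, 1866, 400, 1908, 3196, 224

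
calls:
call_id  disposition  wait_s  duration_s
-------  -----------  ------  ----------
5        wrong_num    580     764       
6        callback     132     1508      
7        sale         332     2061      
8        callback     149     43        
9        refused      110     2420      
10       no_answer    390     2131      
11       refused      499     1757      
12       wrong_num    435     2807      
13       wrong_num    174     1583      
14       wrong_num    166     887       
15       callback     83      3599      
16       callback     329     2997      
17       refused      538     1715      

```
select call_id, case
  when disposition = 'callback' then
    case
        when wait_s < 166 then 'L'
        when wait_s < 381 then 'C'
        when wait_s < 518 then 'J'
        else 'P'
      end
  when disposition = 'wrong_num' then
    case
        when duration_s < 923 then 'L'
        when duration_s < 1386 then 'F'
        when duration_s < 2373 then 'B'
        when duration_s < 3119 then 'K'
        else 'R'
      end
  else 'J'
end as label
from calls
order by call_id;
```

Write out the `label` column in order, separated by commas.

call_id=5: disposition='wrong_num' → inner[duration_s < 923] → L
call_id=6: disposition='callback' → inner[wait_s < 166] → L
call_id=7: disposition='sale' → outer ELSE → J
call_id=8: disposition='callback' → inner[wait_s < 166] → L
call_id=9: disposition='refused' → outer ELSE → J
call_id=10: disposition='no_answer' → outer ELSE → J
call_id=11: disposition='refused' → outer ELSE → J
call_id=12: disposition='wrong_num' → inner[duration_s < 3119] → K
call_id=13: disposition='wrong_num' → inner[duration_s < 2373] → B
call_id=14: disposition='wrong_num' → inner[duration_s < 923] → L
call_id=15: disposition='callback' → inner[wait_s < 166] → L
call_id=16: disposition='callback' → inner[wait_s < 381] → C
call_id=17: disposition='refused' → outer ELSE → J

L, L, J, L, J, J, J, K, B, L, L, C, J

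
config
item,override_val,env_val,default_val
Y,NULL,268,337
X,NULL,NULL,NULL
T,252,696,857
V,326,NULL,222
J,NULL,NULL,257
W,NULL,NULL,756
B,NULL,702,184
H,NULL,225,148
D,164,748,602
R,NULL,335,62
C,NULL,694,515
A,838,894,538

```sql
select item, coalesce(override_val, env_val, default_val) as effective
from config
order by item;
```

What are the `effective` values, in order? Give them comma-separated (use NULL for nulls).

item=A: override_val=838 → 838
item=B: override_val=NULL, env_val=702 → 702
item=C: override_val=NULL, env_val=694 → 694
item=D: override_val=164 → 164
item=H: override_val=NULL, env_val=225 → 225
item=J: override_val=NULL, env_val=NULL, default_val=257 → 257
item=R: override_val=NULL, env_val=335 → 335
item=T: override_val=252 → 252
item=V: override_val=326 → 326
item=W: override_val=NULL, env_val=NULL, default_val=756 → 756
item=X: override_val=NULL, env_val=NULL, default_val=NULL (all NULL) → NULL
item=Y: override_val=NULL, env_val=268 → 268

838, 702, 694, 164, 225, 257, 335, 252, 326, 756, NULL, 268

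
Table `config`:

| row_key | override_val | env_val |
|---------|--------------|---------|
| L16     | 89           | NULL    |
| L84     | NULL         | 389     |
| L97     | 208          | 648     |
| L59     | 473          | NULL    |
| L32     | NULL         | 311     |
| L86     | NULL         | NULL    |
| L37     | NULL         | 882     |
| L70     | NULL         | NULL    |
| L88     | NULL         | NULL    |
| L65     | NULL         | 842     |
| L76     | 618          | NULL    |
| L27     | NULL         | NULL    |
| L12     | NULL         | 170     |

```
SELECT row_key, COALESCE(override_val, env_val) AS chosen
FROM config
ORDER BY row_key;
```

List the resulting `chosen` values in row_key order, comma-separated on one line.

170, 89, NULL, 311, 882, 473, 842, NULL, 618, 389, NULL, NULL, 208

row_key=L12: override_val=NULL, env_val=170 → 170
row_key=L16: override_val=89 → 89
row_key=L27: override_val=NULL, env_val=NULL (all NULL) → NULL
row_key=L32: override_val=NULL, env_val=311 → 311
row_key=L37: override_val=NULL, env_val=882 → 882
row_key=L59: override_val=473 → 473
row_key=L65: override_val=NULL, env_val=842 → 842
row_key=L70: override_val=NULL, env_val=NULL (all NULL) → NULL
row_key=L76: override_val=618 → 618
row_key=L84: override_val=NULL, env_val=389 → 389
row_key=L86: override_val=NULL, env_val=NULL (all NULL) → NULL
row_key=L88: override_val=NULL, env_val=NULL (all NULL) → NULL
row_key=L97: override_val=208 → 208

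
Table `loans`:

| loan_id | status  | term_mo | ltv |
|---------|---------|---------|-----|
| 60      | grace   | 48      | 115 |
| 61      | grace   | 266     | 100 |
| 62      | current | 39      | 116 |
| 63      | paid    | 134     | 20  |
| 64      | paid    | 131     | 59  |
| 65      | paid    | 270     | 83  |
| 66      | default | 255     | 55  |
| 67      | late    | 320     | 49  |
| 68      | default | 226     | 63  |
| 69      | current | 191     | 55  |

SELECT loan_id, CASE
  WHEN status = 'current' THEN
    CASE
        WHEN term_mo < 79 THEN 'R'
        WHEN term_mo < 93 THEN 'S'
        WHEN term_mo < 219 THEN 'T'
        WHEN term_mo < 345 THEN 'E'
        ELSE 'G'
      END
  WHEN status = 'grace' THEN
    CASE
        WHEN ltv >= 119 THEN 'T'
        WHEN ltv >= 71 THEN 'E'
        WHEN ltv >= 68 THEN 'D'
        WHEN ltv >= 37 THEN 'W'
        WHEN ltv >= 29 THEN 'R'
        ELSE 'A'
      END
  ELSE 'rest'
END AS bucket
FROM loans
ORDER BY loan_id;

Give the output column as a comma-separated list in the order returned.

E, E, R, rest, rest, rest, rest, rest, rest, T

loan_id=60: status='grace' → inner[ltv >= 71] → E
loan_id=61: status='grace' → inner[ltv >= 71] → E
loan_id=62: status='current' → inner[term_mo < 79] → R
loan_id=63: status='paid' → outer ELSE → rest
loan_id=64: status='paid' → outer ELSE → rest
loan_id=65: status='paid' → outer ELSE → rest
loan_id=66: status='default' → outer ELSE → rest
loan_id=67: status='late' → outer ELSE → rest
loan_id=68: status='default' → outer ELSE → rest
loan_id=69: status='current' → inner[term_mo < 219] → T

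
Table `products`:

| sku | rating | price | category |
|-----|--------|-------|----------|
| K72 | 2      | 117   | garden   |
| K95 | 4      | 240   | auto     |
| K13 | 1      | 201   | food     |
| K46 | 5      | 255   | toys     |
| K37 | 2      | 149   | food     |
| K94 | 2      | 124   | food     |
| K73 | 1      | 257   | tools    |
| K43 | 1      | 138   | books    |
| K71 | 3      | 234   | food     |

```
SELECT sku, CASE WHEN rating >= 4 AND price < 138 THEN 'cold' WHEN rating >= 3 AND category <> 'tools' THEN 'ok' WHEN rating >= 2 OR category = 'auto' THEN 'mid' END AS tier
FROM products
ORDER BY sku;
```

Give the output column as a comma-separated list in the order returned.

NULL, mid, NULL, ok, ok, mid, NULL, mid, ok

sku=K13: (no match → NULL) → NULL
sku=K37: rating >= 2 OR category = 'auto' → mid
sku=K43: (no match → NULL) → NULL
sku=K46: rating >= 3 AND category <> 'tools' → ok
sku=K71: rating >= 3 AND category <> 'tools' → ok
sku=K72: rating >= 2 OR category = 'auto' → mid
sku=K73: (no match → NULL) → NULL
sku=K94: rating >= 2 OR category = 'auto' → mid
sku=K95: rating >= 3 AND category <> 'tools' → ok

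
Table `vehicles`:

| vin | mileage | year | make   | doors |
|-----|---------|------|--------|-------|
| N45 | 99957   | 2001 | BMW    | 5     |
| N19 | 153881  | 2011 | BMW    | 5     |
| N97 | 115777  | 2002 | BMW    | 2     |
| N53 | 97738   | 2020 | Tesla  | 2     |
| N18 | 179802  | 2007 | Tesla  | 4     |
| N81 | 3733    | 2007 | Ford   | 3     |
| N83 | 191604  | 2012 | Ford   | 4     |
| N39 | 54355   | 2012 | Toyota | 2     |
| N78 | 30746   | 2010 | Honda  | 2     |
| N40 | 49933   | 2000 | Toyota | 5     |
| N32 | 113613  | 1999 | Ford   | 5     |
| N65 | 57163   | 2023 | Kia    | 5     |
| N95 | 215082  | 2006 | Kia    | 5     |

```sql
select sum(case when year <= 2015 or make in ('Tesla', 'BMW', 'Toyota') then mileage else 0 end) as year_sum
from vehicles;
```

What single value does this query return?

vin=N45: ✓ → 99957
vin=N19: ✓ → 153881
vin=N97: ✓ → 115777
vin=N53: ✓ → 97738
vin=N18: ✓ → 179802
vin=N81: ✓ → 3733
vin=N83: ✓ → 191604
vin=N39: ✓ → 54355
vin=N78: ✓ → 30746
vin=N40: ✓ → 49933
vin=N32: ✓ → 113613
vin=N65: ✗
vin=N95: ✓ → 215082
year_sum = 99957 + 153881 + 115777 + 97738 + 179802 + 3733 + 191604 + 54355 + 30746 + 49933 + 113613 + 215082 = 1306221

1306221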